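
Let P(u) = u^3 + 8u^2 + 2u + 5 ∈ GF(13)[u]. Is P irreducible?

No

Check each element of GF(13) for a root: P(0)=5, P(1)=3, P(2)=10, P(3)=6, P(4)=10, P(5)=2, P(6)=1, P(7)=0, P(8)=5, P(9)=9, P(10)=5, P(11)=12, P(12)=10.
P(7) = 0, so (u − 7) divides P(u); P is reducible.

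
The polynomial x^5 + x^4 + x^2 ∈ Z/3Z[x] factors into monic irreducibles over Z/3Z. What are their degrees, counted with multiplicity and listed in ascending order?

Write g(x) = x^5 + x^4 + x^2.
Roots in Z/3Z: g(0) = 0 → root; g(1) = 0 → root; g(2) = 1.
Linear factors from roots: (x), (x + 2).
Complete factorization: g(x) = (x + 2)·(x)^2·(x^2 + 2x + 2).
Factor degrees with multiplicity: 1 + 1 + 1 + 2 = 5.

1, 1, 1, 2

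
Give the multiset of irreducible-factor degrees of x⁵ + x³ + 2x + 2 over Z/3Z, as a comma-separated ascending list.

Write f(x) = x⁵ + x³ + 2x + 2.
Roots in Z/3Z: f(0) = 2; f(1) = 0 → root; f(2) = 1.
Linear factors from roots: (x + 2).
Complete factorization: f(x) = (x + 2)·(x² + 2x + 2)^2.
Factor degrees with multiplicity: 1 + 2 + 2 = 5.

1, 2, 2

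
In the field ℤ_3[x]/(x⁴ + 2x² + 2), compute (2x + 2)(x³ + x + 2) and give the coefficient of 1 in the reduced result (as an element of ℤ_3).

0

Multiply in ℤ_3[x]: (2x + 2)·(x³ + x + 2) = 2x⁴ + 2x³ + 2x² + 1.
Reduce using x⁴ ≡ x² + 1 (mod x⁴ + 2x² + 2).
Reduced: 2x³ + x².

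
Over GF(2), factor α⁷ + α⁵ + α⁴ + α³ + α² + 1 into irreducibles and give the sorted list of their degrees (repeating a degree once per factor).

1, 2, 2, 2

Write f(α) = α⁷ + α⁵ + α⁴ + α³ + α² + 1.
Roots in GF(2): f(0) = 1; f(1) = 0 → root.
Linear factors from roots: (α + 1).
Complete factorization: f(α) = (α + 1)·(α² + α + 1)^3.
Factor degrees with multiplicity: 1 + 2 + 2 + 2 = 7.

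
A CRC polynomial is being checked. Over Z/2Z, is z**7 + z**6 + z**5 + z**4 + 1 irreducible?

Write m(z) = z**7 + z**6 + z**5 + z**4 + 1.
Check for roots in Z/2Z: m(0) = 1; m(1) = 1.
No roots, so no linear factors.
Monic irreducibles of degree 2 over GF(2): z**2 + z + 1.
None of them divide m (all give nonzero remainder).
Monic irreducibles of degree 3 over GF(2): z**3 + z + 1, z**3 + z**2 + 1.
None of them divide m (all give nonzero remainder).
No irreducible factor of degree ≤ 3 exists, so m is irreducible over GF(2).

Yes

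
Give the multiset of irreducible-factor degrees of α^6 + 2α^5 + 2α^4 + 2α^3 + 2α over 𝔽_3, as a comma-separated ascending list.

1, 1, 1, 3

Write h(α) = α^6 + 2α^5 + 2α^4 + 2α^3 + 2α.
Roots in 𝔽_3: h(0) = 0 → root; h(1) = 0 → root; h(2) = 0 → root.
Linear factors from roots: (α), (α + 2), (α + 1).
Complete factorization: h(α) = (α)·(α + 1)·(α + 2)·(α^3 + 2α^2 + 1).
Factor degrees with multiplicity: 1 + 1 + 1 + 3 = 6.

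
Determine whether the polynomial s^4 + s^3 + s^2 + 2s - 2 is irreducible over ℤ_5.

No

Write h(s) = s^4 + s^3 + s^2 + 2s - 2.
Check for roots in ℤ_5: h(0) = 3; h(1) = 3; h(2) = 0 → root; h(3) = 1; h(4) = 2.
h(2) = 0, so (s − 2) divides h(s); h is reducible.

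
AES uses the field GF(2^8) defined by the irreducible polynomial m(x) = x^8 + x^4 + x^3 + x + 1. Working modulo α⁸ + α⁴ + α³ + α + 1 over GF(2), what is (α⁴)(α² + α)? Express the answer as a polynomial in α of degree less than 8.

Multiply in GF(2)[α]: (α⁴)·(α² + α) = α⁶ + α⁵.
Reduced: α⁶ + α⁵.

α^6 + α^5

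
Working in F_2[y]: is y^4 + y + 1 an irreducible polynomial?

Yes

Write g(y) = y^4 + y + 1.
Check for roots in F_2: g(0) = 1; g(1) = 1.
No roots, so no linear factors.
Monic irreducibles of degree 2 over GF(2): y^2 + y + 1.
None of them divide g (all give nonzero remainder).
No irreducible factor of degree ≤ 2 exists, so g is irreducible over GF(2).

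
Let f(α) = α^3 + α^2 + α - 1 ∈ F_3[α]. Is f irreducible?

Check for roots in F_3: f(0) = 2; f(1) = 2; f(2) = 1.
No roots. A degree-3 polynomial over a field with no linear factor is irreducible.

Yes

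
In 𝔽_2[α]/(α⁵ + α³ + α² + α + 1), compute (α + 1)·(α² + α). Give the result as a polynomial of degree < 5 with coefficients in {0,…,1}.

α^3 + α

Multiply in 𝔽_2[α]: (α + 1)·(α² + α) = α³ + α.
Reduced: α³ + α.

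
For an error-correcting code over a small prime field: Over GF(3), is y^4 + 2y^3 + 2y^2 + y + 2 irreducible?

Yes

Write h(y) = y^4 + 2y^3 + 2y^2 + y + 2.
Check for roots in GF(3): h(0) = 2; h(1) = 2; h(2) = 2.
No roots, so no linear factors.
Monic irreducibles of degree 2 over GF(3): y^2 + 1, y^2 + y + 2, y^2 + 2y + 2.
None of them divide h (all give nonzero remainder).
No irreducible factor of degree ≤ 2 exists, so h is irreducible over GF(3).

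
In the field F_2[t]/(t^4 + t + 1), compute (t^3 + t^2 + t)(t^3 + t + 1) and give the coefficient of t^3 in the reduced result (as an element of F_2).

1

Multiply in F_2[t]: (t^3 + t^2 + t)·(t^3 + t + 1) = t^6 + t^5 + t.
Reduce using t^4 ≡ t + 1 (mod t^4 + t + 1).
Reduced: t^3.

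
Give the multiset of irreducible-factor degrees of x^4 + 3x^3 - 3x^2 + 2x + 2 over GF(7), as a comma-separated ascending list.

4

Write g(x) = x^4 + 3x^3 - 3x^2 + 2x + 2.
Complete factorization: g(x) = (x^4 + 3x^3 - 3x^2 + 2x + 2).
Factor degrees with multiplicity: 4 = 4.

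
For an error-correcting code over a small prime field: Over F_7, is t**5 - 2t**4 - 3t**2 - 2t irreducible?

Write P(t) = t**5 - 2t**4 - 3t**2 - 2t.
Check for roots in F_7: P(0) = 0 → root; P(1) = 1; P(2) = 5; P(3) = 6; P(4) = 1; P(5) = 5; P(6) = 3.
P(0) = 0, so (t) divides P(t); P is reducible.

No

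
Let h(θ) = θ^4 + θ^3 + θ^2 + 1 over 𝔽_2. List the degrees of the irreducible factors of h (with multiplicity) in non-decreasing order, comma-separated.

1, 3

Roots in 𝔽_2: h(0) = 1; h(1) = 0 → root.
Linear factors from roots: (θ + 1).
Complete factorization: h(θ) = (θ + 1)·(θ^3 + θ + 1).
Factor degrees with multiplicity: 1 + 3 = 4.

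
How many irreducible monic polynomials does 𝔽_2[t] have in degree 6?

9

Gauss's count: N_{2}(6) = (1/6) Σ_{d|6} μ(6/d)·2^d.
Divisors of 6: 1, 2, 3, 6; μ(6/d) for each: 1, -1, -1, 1.
Σ = 2^1 − 2^2 − 2^3 + 2^6 = 54.
N = 54/6 = 9.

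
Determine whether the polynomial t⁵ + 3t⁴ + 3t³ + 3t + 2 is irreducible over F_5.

Write P(t) = t⁵ + 3t⁴ + 3t³ + 3t + 2.
Check for roots in F_5: P(0) = 2; P(1) = 2; P(2) = 2; P(3) = 3; P(4) = 3.
No roots, so no linear factors.
Degree-2 irreducible divisors: test the 10 monic irreducibles of degree 2 over GF(5).
None of them divide P (all give nonzero remainder).
No irreducible factor of degree ≤ 2 exists, so P is irreducible over GF(5).

Yes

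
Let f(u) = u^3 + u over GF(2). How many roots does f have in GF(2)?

Evaluate at each of the 2 elements of GF(2):
f(0) = 0 → root; f(1) = 0 → root.
Roots: {0, 1}.

2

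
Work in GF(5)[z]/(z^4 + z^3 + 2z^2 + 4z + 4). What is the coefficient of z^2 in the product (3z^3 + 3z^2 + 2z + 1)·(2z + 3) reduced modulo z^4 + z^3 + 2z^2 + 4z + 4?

1

Multiply in GF(5)[z]: (3z^3 + 3z^2 + 2z + 1)·(2z + 3) = z^4 + 3z^2 + 3z + 3.
Reduce using z^4 ≡ 4z^3 + 3z^2 + z + 1 (mod z^4 + z^3 + 2z^2 + 4z + 4).
Reduced: 4z^3 + z^2 + 4z + 4.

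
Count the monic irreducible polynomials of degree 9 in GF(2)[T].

Gauss's count: N_{2}(9) = (1/9) Σ_{d|9} μ(9/d)·2^d.
Divisors of 9: 1, 3, 9; μ(9/d) for each: 0, -1, 1.
Σ = − 2^3 + 2^9 = 504.
N = 504/9 = 56.

56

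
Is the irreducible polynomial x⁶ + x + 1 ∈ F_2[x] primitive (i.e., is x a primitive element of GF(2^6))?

Yes

Write f(x) = x⁶ + x + 1.
|GF(2^6)^×| = 2^6 − 1 = 63. Prime factorization: 63 = 3^2·7.
f is primitive ⇔ x has order 63 in GF(2)[x]/(f), i.e. x^(63/q) ≠ 1 for each prime q | 63.
x^(21) mod f = x⁵ + x⁴ + x³ + x + 1.
x^(9) mod f = x⁴ + x³.
None equal 1, so x has full order 63; f is primitive.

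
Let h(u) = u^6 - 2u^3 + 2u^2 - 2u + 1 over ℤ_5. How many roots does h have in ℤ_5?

1

Evaluate at each of the 5 elements of ℤ_5:
h(0) = 1; h(1) = 0 → root; h(2) = 3; h(3) = 3; h(4) = 3.
Roots: {1}.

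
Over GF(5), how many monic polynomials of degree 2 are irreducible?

x^(5^2) − x is the product of all monic irreducibles of degree dividing 2; Möbius inversion gives N = (1/2) Σ μ(2/d)·5^d.
Divisors of 2: 1, 2; μ(2/d) for each: -1, 1.
Σ = − 5^1 + 5^2 = 20.
N = 20/2 = 10.

10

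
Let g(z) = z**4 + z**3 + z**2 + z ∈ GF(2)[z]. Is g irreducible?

No

Check for roots in GF(2): g(0) = 0 → root; g(1) = 0 → root.
g(0) = 0, so (z) divides g(z); g is reducible.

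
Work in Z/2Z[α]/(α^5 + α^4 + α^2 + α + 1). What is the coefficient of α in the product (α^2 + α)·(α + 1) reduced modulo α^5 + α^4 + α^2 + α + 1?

1

Multiply in Z/2Z[α]: (α^2 + α)·(α + 1) = α^3 + α.
Reduced: α^3 + α.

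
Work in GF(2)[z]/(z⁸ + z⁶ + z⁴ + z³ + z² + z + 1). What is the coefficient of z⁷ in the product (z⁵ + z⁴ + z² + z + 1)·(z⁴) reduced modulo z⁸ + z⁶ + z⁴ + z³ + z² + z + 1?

1

Multiply in GF(2)[z]: (z⁵ + z⁴ + z² + z + 1)·(z⁴) = z⁹ + z⁸ + z⁶ + z⁵ + z⁴.
Reduce using z⁸ ≡ z⁶ + z⁴ + z³ + z² + z + 1 (mod z⁸ + z⁶ + z⁴ + z³ + z² + z + 1).
Reduced: z⁷ + z⁴ + 1.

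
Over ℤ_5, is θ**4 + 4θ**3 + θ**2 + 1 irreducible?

Write h(θ) = θ**4 + 4θ**3 + θ**2 + 1.
Check for roots in ℤ_5: h(0) = 1; h(1) = 2; h(2) = 3; h(3) = 4; h(4) = 4.
No roots, so no linear factors.
Degree-2 irreducible divisors: test the 10 monic irreducibles of degree 2 over GF(5).
None of them divide h (all give nonzero remainder).
No irreducible factor of degree ≤ 2 exists, so h is irreducible over GF(5).

Yes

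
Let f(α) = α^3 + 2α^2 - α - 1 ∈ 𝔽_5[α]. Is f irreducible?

Check for roots in 𝔽_5: f(0) = 4; f(1) = 1; f(2) = 3; f(3) = 1; f(4) = 1.
No roots. A degree-3 polynomial over a field with no linear factor is irreducible.

Yes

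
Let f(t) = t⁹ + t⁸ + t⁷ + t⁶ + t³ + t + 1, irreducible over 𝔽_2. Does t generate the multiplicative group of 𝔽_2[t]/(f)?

Yes

|GF(2^9)^×| = 2^9 − 1 = 511. Prime factorization: 511 = 7·73.
f is primitive ⇔ t has order 511 in GF(2)[t]/(f), i.e. t^(511/q) ≠ 1 for each prime q | 511.
t^(73) mod f = t⁷ + t⁵ + t³ + t + 1.
t^(7) mod f = t⁷.
None equal 1, so t has full order 511; f is primitive.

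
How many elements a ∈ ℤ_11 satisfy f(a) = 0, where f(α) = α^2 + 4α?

Evaluate at each of the 11 elements of ℤ_11:
f(0) = 0 → root; f(1) = 5; f(2) = 1; f(3) = 10; f(4) = 10; f(5) = 1; f(6) = 5; f(7) = 0 → root; f(8) = 8; f(9) = 7; f(10) = 8.
Roots: {0, 7}.

2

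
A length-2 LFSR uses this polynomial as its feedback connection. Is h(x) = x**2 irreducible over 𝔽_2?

No

Check for roots in 𝔽_2: h(0) = 0 → root; h(1) = 1.
h(0) = 0, so (x) divides h(x); h is reducible.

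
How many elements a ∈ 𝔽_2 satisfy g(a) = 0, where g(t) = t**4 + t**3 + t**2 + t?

2

Evaluate at each of the 2 elements of 𝔽_2:
g(0) = 0 → root; g(1) = 0 → root.
Roots: {0, 1}.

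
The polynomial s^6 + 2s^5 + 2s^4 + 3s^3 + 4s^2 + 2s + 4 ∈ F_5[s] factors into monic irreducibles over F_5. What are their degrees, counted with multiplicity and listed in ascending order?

Write f(s) = s^6 + 2s^5 + 2s^4 + 3s^3 + 4s^2 + 2s + 4.
Roots in F_5: f(0) = 4; f(1) = 3; f(2) = 3; f(3) = 4; f(4) = 4.
Complete factorization: f(s) = (s^6 + 2s^5 + 2s^4 + 3s^3 + 4s^2 + 2s + 4).
Factor degrees with multiplicity: 6 = 6.

6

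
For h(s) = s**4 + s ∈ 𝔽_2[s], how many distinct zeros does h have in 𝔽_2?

2

Evaluate at each of the 2 elements of 𝔽_2:
h(0) = 0 → root; h(1) = 0 → root.
Roots: {0, 1}.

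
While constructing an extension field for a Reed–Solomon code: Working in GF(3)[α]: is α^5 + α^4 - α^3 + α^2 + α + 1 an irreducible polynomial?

Yes

Write m(α) = α^5 + α^4 - α^3 + α^2 + α + 1.
Check for roots in GF(3): m(0) = 1; m(1) = 1; m(2) = 2.
No roots, so no linear factors.
Monic irreducibles of degree 2 over GF(3): α^2 + 1, α^2 + α - 1, α^2 - α - 1.
None of them divide m (all give nonzero remainder).
No irreducible factor of degree ≤ 2 exists, so m is irreducible over GF(3).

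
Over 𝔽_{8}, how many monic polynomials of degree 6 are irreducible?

The number of monic irreducibles of degree 6 over GF(8) is (1/6)·Σ_{d∣6} μ(6/d) 8^d.
Divisors of 6: 1, 2, 3, 6; μ(6/d) for each: 1, -1, -1, 1.
Σ = 8^1 − 8^2 − 8^3 + 8^6 = 261576.
N = 261576/6 = 43596.

43596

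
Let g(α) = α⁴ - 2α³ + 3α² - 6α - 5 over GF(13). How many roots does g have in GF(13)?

1

Evaluate at each of the 13 elements of GF(13):
g(0) = 8; g(1) = 4; g(2) = 8; g(3) = 5; g(4) = 4; g(5) = 12; g(6) = 8; g(7) = 8; g(8) = 0 → root; g(9) = 9; g(10) = 6; g(11) = 12; g(12) = 7.
Roots: {8}.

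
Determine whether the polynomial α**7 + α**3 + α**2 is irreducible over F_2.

No

Write f(α) = α**7 + α**3 + α**2.
Check for roots in F_2: f(0) = 0 → root; f(1) = 1.
f(0) = 0, so (α) divides f(α); f is reducible.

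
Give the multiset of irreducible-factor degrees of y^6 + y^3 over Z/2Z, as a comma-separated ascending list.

1, 1, 1, 1, 2

Write g(y) = y^6 + y^3.
Roots in Z/2Z: g(0) = 0 → root; g(1) = 0 → root.
Linear factors from roots: (y), (y + 1).
Complete factorization: g(y) = (y + 1)·(y)^3·(y^2 + y + 1).
Factor degrees with multiplicity: 1 + 1 + 1 + 1 + 2 = 6.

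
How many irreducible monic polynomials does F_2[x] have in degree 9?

Gauss's count: N_{2}(9) = (1/9) Σ_{d|9} μ(9/d)·2^d.
Divisors of 9: 1, 3, 9; μ(9/d) for each: 0, -1, 1.
Σ = − 2^3 + 2^9 = 504.
N = 504/9 = 56.

56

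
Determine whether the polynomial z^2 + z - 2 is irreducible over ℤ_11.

Write g(z) = z^2 + z - 2.
Check each element of ℤ_11 for a root: g(0)=9, g(1)=0, g(2)=4, g(3)=10, g(4)=7, g(5)=6, g(6)=7, g(7)=10, g(8)=4, g(9)=0, g(10)=9.
g(1) = 0, so (z − 1) divides g(z); g is reducible.

No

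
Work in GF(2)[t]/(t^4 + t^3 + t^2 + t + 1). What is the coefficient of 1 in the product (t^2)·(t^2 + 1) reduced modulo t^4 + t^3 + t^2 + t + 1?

Multiply in GF(2)[t]: (t^2)·(t^2 + 1) = t^4 + t^2.
Reduce using t^4 ≡ t^3 + t^2 + t + 1 (mod t^4 + t^3 + t^2 + t + 1).
Reduced: t^3 + t + 1.

1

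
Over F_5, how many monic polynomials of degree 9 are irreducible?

By the necklace-counting formula, N_5(9) = (1/9) Σ_{d|9} μ(9/d)·5^d.
Divisors of 9: 1, 3, 9; μ(9/d) for each: 0, -1, 1.
Σ = − 5^3 + 5^9 = 1953000.
N = 1953000/9 = 217000.

217000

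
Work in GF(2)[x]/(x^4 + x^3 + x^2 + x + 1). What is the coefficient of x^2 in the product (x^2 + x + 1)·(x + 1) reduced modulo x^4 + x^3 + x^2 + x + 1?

Multiply in GF(2)[x]: (x^2 + x + 1)·(x + 1) = x^3 + 1.
Reduced: x^3 + 1.

0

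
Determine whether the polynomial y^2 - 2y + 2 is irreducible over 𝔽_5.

Write g(y) = y^2 - 2y + 2.
Check for roots in 𝔽_5: g(0) = 2; g(1) = 1; g(2) = 2; g(3) = 0 → root; g(4) = 0 → root.
g(3) = 0, so (y − 3) divides g(y); g is reducible.

No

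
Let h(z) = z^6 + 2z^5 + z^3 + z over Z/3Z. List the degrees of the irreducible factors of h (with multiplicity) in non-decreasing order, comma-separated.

Roots in Z/3Z: h(0) = 0 → root; h(1) = 2; h(2) = 0 → root.
Linear factors from roots: (z), (z + 1).
Complete factorization: h(z) = (z)·(z + 1)·(z^2 + 2z + 2)^2.
Factor degrees with multiplicity: 1 + 1 + 2 + 2 = 6.

1, 1, 2, 2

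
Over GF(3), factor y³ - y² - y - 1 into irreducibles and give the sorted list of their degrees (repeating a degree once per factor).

Write f(y) = y³ - y² - y - 1.
Roots in GF(3): f(0) = 2; f(1) = 1; f(2) = 1.
Complete factorization: f(y) = (y³ - y² - y - 1).
Factor degrees with multiplicity: 3 = 3.

3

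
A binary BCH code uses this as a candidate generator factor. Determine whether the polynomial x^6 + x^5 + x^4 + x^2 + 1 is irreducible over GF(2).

Yes

Write h(x) = x^6 + x^5 + x^4 + x^2 + 1.
Check for roots in GF(2): h(0) = 1; h(1) = 1.
No roots, so no linear factors.
Monic irreducibles of degree 2 over GF(2): x^2 + x + 1.
None of them divide h (all give nonzero remainder).
Monic irreducibles of degree 3 over GF(2): x^3 + x + 1, x^3 + x^2 + 1.
None of them divide h (all give nonzero remainder).
No irreducible factor of degree ≤ 3 exists, so h is irreducible over GF(2).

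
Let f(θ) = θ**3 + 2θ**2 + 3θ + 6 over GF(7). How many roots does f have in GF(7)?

2

Evaluate at each of the 7 elements of GF(7):
f(0) = 6; f(1) = 5; f(2) = 0 → root; f(3) = 4; f(4) = 2; f(5) = 0 → root; f(6) = 4.
Roots: {2, 5}.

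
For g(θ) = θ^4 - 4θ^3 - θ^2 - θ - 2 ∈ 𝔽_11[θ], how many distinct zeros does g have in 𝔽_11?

2

Evaluate at each of the 11 elements of 𝔽_11:
g(0) = 9; g(1) = 4; g(2) = 9; g(3) = 3; g(4) = 0 → root; g(5) = 5; g(6) = 3; g(7) = 3; g(8) = 5; g(9) = 0 → root; g(10) = 3.
Roots: {4, 9}.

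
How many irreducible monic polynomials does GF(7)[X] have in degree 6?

The number of monic irreducibles of degree 6 over GF(7) is (1/6)·Σ_{d∣6} μ(6/d) 7^d.
Divisors of 6: 1, 2, 3, 6; μ(6/d) for each: 1, -1, -1, 1.
Σ = 7^1 − 7^2 − 7^3 + 7^6 = 117264.
N = 117264/6 = 19544.

19544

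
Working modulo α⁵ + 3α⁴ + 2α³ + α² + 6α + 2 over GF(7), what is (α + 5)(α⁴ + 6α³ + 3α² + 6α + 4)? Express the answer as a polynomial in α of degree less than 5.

α^4 + 3α^3 + 6α^2 + 4

Multiply in GF(7)[α]: (α + 5)·(α⁴ + 6α³ + 3α² + 6α + 4) = α⁵ + 4α⁴ + 5α³ + 6α + 6.
Reduce using α⁵ ≡ 4α⁴ + 5α³ + 6α² + α + 5 (mod α⁵ + 3α⁴ + 2α³ + α² + 6α + 2).
Reduced: α⁴ + 3α³ + 6α² + 4.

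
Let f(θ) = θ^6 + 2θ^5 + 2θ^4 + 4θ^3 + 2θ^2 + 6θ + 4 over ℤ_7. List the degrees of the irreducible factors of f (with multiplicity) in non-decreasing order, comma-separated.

Linear factors from roots: (θ + 6), (θ + 3), (θ + 2).
Complete factorization: f(θ) = (θ + 2)·(θ + 3)·(θ + 6)·(θ^3 + 5θ^2 + 2θ + 4).
Factor degrees with multiplicity: 1 + 1 + 1 + 3 = 6.

1, 1, 1, 3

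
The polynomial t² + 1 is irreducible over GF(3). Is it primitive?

Write f(t) = t² + 1.
|GF(3^2)^×| = 3^2 − 1 = 8. Prime factorization: 8 = 2^3.
f is primitive ⇔ t has order 8 in GF(3)[t]/(f), i.e. t^(8/q) ≠ 1 for each prime q | 8.
t^(4) mod f = 1
Since t^(4) = 1, the order of t divides 4 < 8; not primitive.

No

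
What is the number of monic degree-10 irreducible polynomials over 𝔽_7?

The number of monic irreducibles of degree 10 over GF(7) is (1/10)·Σ_{d∣10} μ(10/d) 7^d.
Divisors of 10: 1, 2, 5, 10; μ(10/d) for each: 1, -1, -1, 1.
Σ = 7^1 − 7^2 − 7^5 + 7^10 = 282458400.
N = 282458400/10 = 28245840.

28245840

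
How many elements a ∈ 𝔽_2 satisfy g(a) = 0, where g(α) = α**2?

Evaluate at each of the 2 elements of 𝔽_2:
g(0) = 0 → root; g(1) = 1.
Roots: {0}.

1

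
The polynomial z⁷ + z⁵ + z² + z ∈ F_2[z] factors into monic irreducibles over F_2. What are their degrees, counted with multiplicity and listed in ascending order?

Write g(z) = z⁷ + z⁵ + z² + z.
Roots in F_2: g(0) = 0 → root; g(1) = 0 → root.
Linear factors from roots: (z), (z + 1).
Complete factorization: g(z) = (z)·(z + 1)·(z² + z + 1)·(z³ + z + 1).
Factor degrees with multiplicity: 1 + 1 + 2 + 3 = 7.

1, 1, 2, 3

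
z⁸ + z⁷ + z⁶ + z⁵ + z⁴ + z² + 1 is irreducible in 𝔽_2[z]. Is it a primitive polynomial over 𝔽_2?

Write f(z) = z⁸ + z⁷ + z⁶ + z⁵ + z⁴ + z² + 1.
|GF(2^8)^×| = 2^8 − 1 = 255. Prime factorization: 255 = 3·5·17.
f is primitive ⇔ z has order 255 in GF(2)[z]/(f), i.e. z^(255/q) ≠ 1 for each prime q | 255.
z^(85) mod f = z⁶ + z⁴ + z³ + z² + 1.
z^(51) mod f = z⁶ + z⁵ + z⁴ + z³ + z.
z^(15) mod f = z⁴ + z².
None equal 1, so z has full order 255; f is primitive.

Yes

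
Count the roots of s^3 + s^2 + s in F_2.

1

Write P(s) = s^3 + s^2 + s.
Evaluate at each of the 2 elements of F_2:
P(0) = 0 → root; P(1) = 1.
Roots: {0}.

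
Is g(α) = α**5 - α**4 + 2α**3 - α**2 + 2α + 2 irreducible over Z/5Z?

No

Check for roots in Z/5Z: g(0) = 2; g(1) = 0 → root; g(2) = 4; g(3) = 0 → root; g(4) = 0 → root.
g(1) = 0, so (α − 1) divides g(α); g is reducible.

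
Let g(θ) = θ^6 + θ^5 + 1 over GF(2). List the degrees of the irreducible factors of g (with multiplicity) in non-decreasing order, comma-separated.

Roots in GF(2): g(0) = 1; g(1) = 1.
Complete factorization: g(θ) = (θ^6 + θ^5 + 1).
Factor degrees with multiplicity: 6 = 6.

6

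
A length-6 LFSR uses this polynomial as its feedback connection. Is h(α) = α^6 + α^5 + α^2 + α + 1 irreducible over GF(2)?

Yes

Check for roots in GF(2): h(0) = 1; h(1) = 1.
No roots, so no linear factors.
Monic irreducibles of degree 2 over GF(2): α^2 + α + 1.
None of them divide h (all give nonzero remainder).
Monic irreducibles of degree 3 over GF(2): α^3 + α + 1, α^3 + α^2 + 1.
None of them divide h (all give nonzero remainder).
No irreducible factor of degree ≤ 3 exists, so h is irreducible over GF(2).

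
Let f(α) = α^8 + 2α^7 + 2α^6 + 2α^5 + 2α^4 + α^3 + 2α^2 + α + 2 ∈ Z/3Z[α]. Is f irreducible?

No

Check for roots in Z/3Z: f(0) = 2; f(1) = 0 → root; f(2) = 0 → root.
f(1) = 0, so (α − 1) divides f(α); f is reducible.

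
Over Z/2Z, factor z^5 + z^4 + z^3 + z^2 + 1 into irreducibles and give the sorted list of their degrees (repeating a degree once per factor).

5

Write f(z) = z^5 + z^4 + z^3 + z^2 + 1.
Roots in Z/2Z: f(0) = 1; f(1) = 1.
Complete factorization: f(z) = (z^5 + z^4 + z^3 + z^2 + 1).
Factor degrees with multiplicity: 5 = 5.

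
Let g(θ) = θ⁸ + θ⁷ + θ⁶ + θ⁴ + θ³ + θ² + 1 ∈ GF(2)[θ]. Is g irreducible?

Check for roots in GF(2): g(0) = 1; g(1) = 1.
No roots, so no linear factors.
Monic irreducibles of degree 2 over GF(2): θ² + θ + 1.
None of them divide g (all give nonzero remainder).
Monic irreducibles of degree 3 over GF(2): θ³ + θ + 1, θ³ + θ² + 1.
None of them divide g (all give nonzero remainder).
Monic irreducibles of degree 4 over GF(2): θ⁴ + θ + 1, θ⁴ + θ³ + 1, θ⁴ + θ³ + θ² + θ + 1.
None of them divide g (all give nonzero remainder).
No irreducible factor of degree ≤ 4 exists, so g is irreducible over GF(2).

Yes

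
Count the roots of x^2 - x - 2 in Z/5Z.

Write h(x) = x^2 - x - 2.
Evaluate at each of the 5 elements of Z/5Z:
h(0) = 3; h(1) = 3; h(2) = 0 → root; h(3) = 4; h(4) = 0 → root.
Roots: {2, 4}.

2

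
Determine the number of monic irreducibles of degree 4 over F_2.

3

x^(2^4) − x is the product of all monic irreducibles of degree dividing 4; Möbius inversion gives N = (1/4) Σ μ(4/d)·2^d.
Divisors of 4: 1, 2, 4; μ(4/d) for each: 0, -1, 1.
Σ = − 2^2 + 2^4 = 12.
N = 12/4 = 3.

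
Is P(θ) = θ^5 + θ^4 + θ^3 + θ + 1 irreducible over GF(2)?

Check for roots in GF(2): P(0) = 1; P(1) = 1.
No roots, so no linear factors.
Monic irreducibles of degree 2 over GF(2): θ^2 + θ + 1.
None of them divide P (all give nonzero remainder).
No irreducible factor of degree ≤ 2 exists, so P is irreducible over GF(2).

Yes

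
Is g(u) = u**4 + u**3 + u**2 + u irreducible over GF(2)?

Check for roots in GF(2): g(0) = 0 → root; g(1) = 0 → root.
g(0) = 0, so (u) divides g(u); g is reducible.

No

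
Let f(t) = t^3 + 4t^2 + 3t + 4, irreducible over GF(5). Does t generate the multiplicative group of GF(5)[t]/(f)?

No

|GF(5^3)^×| = 5^3 − 1 = 124. Prime factorization: 124 = 2^2·31.
f is primitive ⇔ t has order 124 in GF(5)[t]/(f), i.e. t^(124/q) ≠ 1 for each prime q | 124.
t^(62) mod f = 1
t^(4) mod f = 3t^2 + 3t + 1.
Since t^(62) = 1, the order of t divides 62 < 124; not primitive.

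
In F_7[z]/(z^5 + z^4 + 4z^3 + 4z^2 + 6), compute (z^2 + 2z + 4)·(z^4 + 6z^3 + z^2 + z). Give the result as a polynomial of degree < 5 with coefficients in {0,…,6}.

Multiply in F_7[z]: (z^2 + 2z + 4)·(z^4 + 6z^3 + z^2 + z) = z^6 + z^5 + 3z^4 + 6z^3 + 6z^2 + 4z.
Reduce using z^5 ≡ 6z^4 + 3z^3 + 3z^2 + 1 (mod z^5 + z^4 + 4z^3 + 4z^2 + 6).
Reduced: 6z^4 + 2z^3 + 6z^2 + 5z.

6z^4 + 2z^3 + 6z^2 + 5z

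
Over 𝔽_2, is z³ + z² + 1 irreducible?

Yes

Write h(z) = z³ + z² + 1.
Check for roots in 𝔽_2: h(0) = 1; h(1) = 1.
No roots. A degree-3 polynomial over a field with no linear factor is irreducible.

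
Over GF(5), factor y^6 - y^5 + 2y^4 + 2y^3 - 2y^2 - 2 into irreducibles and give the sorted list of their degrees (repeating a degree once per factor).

1, 1, 2, 2

Write g(y) = y^6 - y^5 + 2y^4 + 2y^3 - 2y^2 - 2.
Roots in GF(5): g(0) = 3; g(1) = 0 → root; g(2) = 0 → root; g(3) = 2; g(4) = 3.
Linear factors from roots: (y - 1), (y - 2).
Complete factorization: g(y) = (y - 2)·(y - 1)·(y^2 - 2)·(y^2 + 2y - 2).
Factor degrees with multiplicity: 1 + 1 + 2 + 2 = 6.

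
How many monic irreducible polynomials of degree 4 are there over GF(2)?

By the necklace-counting formula, N_2(4) = (1/4) Σ_{d|4} μ(4/d)·2^d.
Divisors of 4: 1, 2, 4; μ(4/d) for each: 0, -1, 1.
Σ = − 2^2 + 2^4 = 12.
N = 12/4 = 3.

3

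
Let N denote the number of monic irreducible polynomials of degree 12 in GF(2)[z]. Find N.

x^(2^12) − x is the product of all monic irreducibles of degree dividing 12; Möbius inversion gives N = (1/12) Σ μ(12/d)·2^d.
Divisors of 12: 1, 2, 3, 4, 6, 12; μ(12/d) for each: 0, 1, 0, -1, -1, 1.
Σ = 2^2 − 2^4 − 2^6 + 2^12 = 4020.
N = 4020/12 = 335.

335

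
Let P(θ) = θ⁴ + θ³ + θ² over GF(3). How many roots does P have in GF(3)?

2

Evaluate at each of the 3 elements of GF(3):
P(0) = 0 → root; P(1) = 0 → root; P(2) = 1.
Roots: {0, 1}.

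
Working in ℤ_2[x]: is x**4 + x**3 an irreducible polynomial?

Write g(x) = x**4 + x**3.
Check for roots in ℤ_2: g(0) = 0 → root; g(1) = 0 → root.
g(0) = 0, so (x) divides g(x); g is reducible.

No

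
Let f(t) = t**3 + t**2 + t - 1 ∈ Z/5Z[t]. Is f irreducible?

Check for roots in Z/5Z: f(0) = 4; f(1) = 2; f(2) = 3; f(3) = 3; f(4) = 3.
No roots. A degree-3 polynomial over a field with no linear factor is irreducible.

Yes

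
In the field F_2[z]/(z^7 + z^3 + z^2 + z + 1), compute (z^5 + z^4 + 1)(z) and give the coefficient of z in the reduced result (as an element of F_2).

Multiply in F_2[z]: (z^5 + z^4 + 1)·(z) = z^6 + z^5 + z.
Reduced: z^6 + z^5 + z.

1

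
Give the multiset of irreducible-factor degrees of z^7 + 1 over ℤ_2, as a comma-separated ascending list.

Write h(z) = z^7 + 1.
Roots in ℤ_2: h(0) = 1; h(1) = 0 → root.
Linear factors from roots: (z + 1).
Complete factorization: h(z) = (z + 1)·(z^3 + z + 1)·(z^3 + z^2 + 1).
Factor degrees with multiplicity: 1 + 3 + 3 = 7.

1, 3, 3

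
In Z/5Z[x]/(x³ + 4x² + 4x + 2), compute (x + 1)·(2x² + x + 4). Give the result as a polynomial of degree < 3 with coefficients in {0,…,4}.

2x

Multiply in Z/5Z[x]: (x + 1)·(2x² + x + 4) = 2x³ + 3x² + 4.
Reduce using x³ ≡ x² + x + 3 (mod x³ + 4x² + 4x + 2).
Reduced: 2x.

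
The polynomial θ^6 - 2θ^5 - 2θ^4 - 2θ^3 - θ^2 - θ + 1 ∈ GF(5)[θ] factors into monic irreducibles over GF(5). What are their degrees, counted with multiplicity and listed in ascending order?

Write h(θ) = θ^6 - 2θ^5 - 2θ^4 - 2θ^3 - θ^2 - θ + 1.
Roots in GF(5): h(0) = 1; h(1) = 4; h(2) = 2; h(3) = 1; h(4) = 4.
Complete factorization: h(θ) = (θ^6 - 2θ^5 - 2θ^4 - 2θ^3 - θ^2 - θ + 1).
Factor degrees with multiplicity: 6 = 6.

6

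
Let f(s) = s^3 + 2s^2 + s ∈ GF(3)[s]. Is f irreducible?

Check for roots in GF(3): f(0) = 0 → root; f(1) = 1; f(2) = 0 → root.
f(0) = 0, so (s) divides f(s); f is reducible.

No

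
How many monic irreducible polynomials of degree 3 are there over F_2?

x^(2^3) − x is the product of all monic irreducibles of degree dividing 3; Möbius inversion gives N = (1/3) Σ μ(3/d)·2^d.
Divisors of 3: 1, 3; μ(3/d) for each: -1, 1.
Σ = − 2^1 + 2^3 = 6.
N = 6/3 = 2.

2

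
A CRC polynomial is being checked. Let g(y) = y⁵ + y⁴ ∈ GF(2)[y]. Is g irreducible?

Check for roots in GF(2): g(0) = 0 → root; g(1) = 0 → root.
g(0) = 0, so (y) divides g(y); g is reducible.

No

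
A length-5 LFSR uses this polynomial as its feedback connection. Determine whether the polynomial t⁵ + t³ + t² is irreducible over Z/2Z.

Write g(t) = t⁵ + t³ + t².
Check for roots in Z/2Z: g(0) = 0 → root; g(1) = 1.
g(0) = 0, so (t) divides g(t); g is reducible.

No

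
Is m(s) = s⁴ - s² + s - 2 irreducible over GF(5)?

Check for roots in GF(5): m(0) = 3; m(1) = 4; m(2) = 2; m(3) = 3; m(4) = 2.
No roots, so no linear factors.
Degree-2 irreducible divisors: test the 10 monic irreducibles of degree 2 over GF(5).
None of them divide m (all give nonzero remainder).
No irreducible factor of degree ≤ 2 exists, so m is irreducible over GF(5).

Yes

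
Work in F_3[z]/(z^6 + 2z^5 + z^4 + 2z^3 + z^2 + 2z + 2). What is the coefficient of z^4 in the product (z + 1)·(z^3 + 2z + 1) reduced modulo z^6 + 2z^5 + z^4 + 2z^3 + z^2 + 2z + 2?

1

Multiply in F_3[z]: (z + 1)·(z^3 + 2z + 1) = z^4 + z^3 + 2z^2 + 1.
Reduced: z^4 + z^3 + 2z^2 + 1.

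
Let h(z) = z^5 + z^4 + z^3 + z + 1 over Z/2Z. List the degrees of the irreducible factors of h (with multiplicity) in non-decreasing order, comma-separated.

Roots in Z/2Z: h(0) = 1; h(1) = 1.
Complete factorization: h(z) = (z^5 + z^4 + z^3 + z + 1).
Factor degrees with multiplicity: 5 = 5.

5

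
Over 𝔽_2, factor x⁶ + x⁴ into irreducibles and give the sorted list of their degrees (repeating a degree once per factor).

Write h(x) = x⁶ + x⁴.
Roots in 𝔽_2: h(0) = 0 → root; h(1) = 0 → root.
Linear factors from roots: (x), (x + 1).
Complete factorization: h(x) = (x + 1)^2·(x)^4.
Factor degrees with multiplicity: 1 + 1 + 1 + 1 + 1 + 1 = 6.

1, 1, 1, 1, 1, 1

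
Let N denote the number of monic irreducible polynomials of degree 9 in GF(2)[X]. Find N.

Gauss's count: N_{2}(9) = (1/9) Σ_{d|9} μ(9/d)·2^d.
Divisors of 9: 1, 3, 9; μ(9/d) for each: 0, -1, 1.
Σ = − 2^3 + 2^9 = 504.
N = 504/9 = 56.

56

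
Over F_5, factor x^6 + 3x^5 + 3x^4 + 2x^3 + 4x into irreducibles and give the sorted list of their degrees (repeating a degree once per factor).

1, 1, 2, 2

Write h(x) = x^6 + 3x^5 + 3x^4 + 2x^3 + 4x.
Roots in F_5: h(0) = 0 → root; h(1) = 3; h(2) = 2; h(3) = 2; h(4) = 0 → root.
Linear factors from roots: (x), (x + 1).
Complete factorization: h(x) = (x)·(x + 1)·(x^2 + 3)·(x^2 + 2x + 3).
Factor degrees with multiplicity: 1 + 1 + 2 + 2 = 6.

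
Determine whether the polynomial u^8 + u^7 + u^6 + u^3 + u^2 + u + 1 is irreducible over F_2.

Yes

Write g(u) = u^8 + u^7 + u^6 + u^3 + u^2 + u + 1.
Check for roots in F_2: g(0) = 1; g(1) = 1.
No roots, so no linear factors.
Monic irreducibles of degree 2 over GF(2): u^2 + u + 1.
None of them divide g (all give nonzero remainder).
Monic irreducibles of degree 3 over GF(2): u^3 + u + 1, u^3 + u^2 + 1.
None of them divide g (all give nonzero remainder).
Monic irreducibles of degree 4 over GF(2): u^4 + u + 1, u^4 + u^3 + 1, u^4 + u^3 + u^2 + u + 1.
None of them divide g (all give nonzero remainder).
No irreducible factor of degree ≤ 4 exists, so g is irreducible over GF(2).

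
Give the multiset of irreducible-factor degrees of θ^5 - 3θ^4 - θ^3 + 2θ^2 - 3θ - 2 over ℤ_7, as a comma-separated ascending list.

1, 1, 1, 2

Write h(θ) = θ^5 - 3θ^4 - θ^3 + 2θ^2 - 3θ - 2.
Linear factors from roots: (θ + 3), (θ + 1).
Complete factorization: h(θ) = (θ + 3)·(θ + 1)^2·(θ^2 - θ - 3).
Factor degrees with multiplicity: 1 + 1 + 1 + 2 = 5.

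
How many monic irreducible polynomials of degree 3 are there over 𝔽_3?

8

The number of monic irreducibles of degree 3 over GF(3) is (1/3)·Σ_{d∣3} μ(3/d) 3^d.
Divisors of 3: 1, 3; μ(3/d) for each: -1, 1.
Σ = − 3^1 + 3^3 = 24.
N = 24/3 = 8.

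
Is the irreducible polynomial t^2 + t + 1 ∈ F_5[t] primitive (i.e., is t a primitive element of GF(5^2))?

No

Write f(t) = t^2 + t + 1.
|GF(5^2)^×| = 5^2 − 1 = 24. Prime factorization: 24 = 2^3·3.
f is primitive ⇔ t has order 24 in GF(5)[t]/(f), i.e. t^(24/q) ≠ 1 for each prime q | 24.
t^(12) mod f = 1
t^(8) mod f = 4t + 4.
Since t^(12) = 1, the order of t divides 12 < 24; not primitive.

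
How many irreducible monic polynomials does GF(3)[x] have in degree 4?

The number of monic irreducibles of degree 4 over GF(3) is (1/4)·Σ_{d∣4} μ(4/d) 3^d.
Divisors of 4: 1, 2, 4; μ(4/d) for each: 0, -1, 1.
Σ = − 3^2 + 3^4 = 72.
N = 72/4 = 18.

18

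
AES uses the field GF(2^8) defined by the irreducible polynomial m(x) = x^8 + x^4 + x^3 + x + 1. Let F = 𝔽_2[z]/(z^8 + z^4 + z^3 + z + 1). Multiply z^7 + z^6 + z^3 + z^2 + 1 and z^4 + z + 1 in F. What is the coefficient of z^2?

Multiply in 𝔽_2[z]: (z^7 + z^6 + z^3 + z^2 + 1)·(z^4 + z + 1) = z^11 + z^10 + z^8 + z^7 + z^2 + z + 1.
Reduce using z^8 ≡ z^4 + z^3 + z + 1 (mod z^8 + z^4 + z^3 + z + 1).
Reduced: z^5 + z^3.

0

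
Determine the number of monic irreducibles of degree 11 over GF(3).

By the necklace-counting formula, N_3(11) = (1/11) Σ_{d|11} μ(11/d)·3^d.
Divisors of 11: 1, 11; μ(11/d) for each: -1, 1.
Σ = − 3^1 + 3^11 = 177144.
N = 177144/11 = 16104.

16104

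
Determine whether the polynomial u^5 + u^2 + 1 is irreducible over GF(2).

Yes

Write f(u) = u^5 + u^2 + 1.
Check for roots in GF(2): f(0) = 1; f(1) = 1.
No roots, so no linear factors.
Monic irreducibles of degree 2 over GF(2): u^2 + u + 1.
None of them divide f (all give nonzero remainder).
No irreducible factor of degree ≤ 2 exists, so f is irreducible over GF(2).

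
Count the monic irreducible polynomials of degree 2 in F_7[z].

21

x^(7^2) − x is the product of all monic irreducibles of degree dividing 2; Möbius inversion gives N = (1/2) Σ μ(2/d)·7^d.
Divisors of 2: 1, 2; μ(2/d) for each: -1, 1.
Σ = − 7^1 + 7^2 = 42.
N = 42/2 = 21.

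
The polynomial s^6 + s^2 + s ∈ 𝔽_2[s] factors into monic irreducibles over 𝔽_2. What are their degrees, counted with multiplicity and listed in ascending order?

Write g(s) = s^6 + s^2 + s.
Roots in 𝔽_2: g(0) = 0 → root; g(1) = 1.
Linear factors from roots: (s).
Complete factorization: g(s) = (s)·(s^2 + s + 1)·(s^3 + s^2 + 1).
Factor degrees with multiplicity: 1 + 2 + 3 = 6.

1, 2, 3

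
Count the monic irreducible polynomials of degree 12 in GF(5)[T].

x^(5^12) − x is the product of all monic irreducibles of degree dividing 12; Möbius inversion gives N = (1/12) Σ μ(12/d)·5^d.
Divisors of 12: 1, 2, 3, 4, 6, 12; μ(12/d) for each: 0, 1, 0, -1, -1, 1.
Σ = 5^2 − 5^4 − 5^6 + 5^12 = 244124400.
N = 244124400/12 = 20343700.

20343700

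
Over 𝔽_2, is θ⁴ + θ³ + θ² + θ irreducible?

Write f(θ) = θ⁴ + θ³ + θ² + θ.
Check for roots in 𝔽_2: f(0) = 0 → root; f(1) = 0 → root.
f(0) = 0, so (θ) divides f(θ); f is reducible.

No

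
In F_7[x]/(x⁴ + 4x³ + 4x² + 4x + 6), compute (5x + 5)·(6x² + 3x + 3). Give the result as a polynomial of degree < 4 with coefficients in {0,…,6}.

Multiply in F_7[x]: (5x + 5)·(6x² + 3x + 3) = 2x³ + 3x² + 2x + 1.
Reduced: 2x³ + 3x² + 2x + 1.

2x^3 + 3x^2 + 2x + 1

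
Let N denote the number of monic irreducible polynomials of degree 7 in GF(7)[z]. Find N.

117648

The number of monic irreducibles of degree 7 over GF(7) is (1/7)·Σ_{d∣7} μ(7/d) 7^d.
Divisors of 7: 1, 7; μ(7/d) for each: -1, 1.
Σ = − 7^1 + 7^7 = 823536.
N = 823536/7 = 117648.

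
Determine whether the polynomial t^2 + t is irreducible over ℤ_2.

No

Write P(t) = t^2 + t.
Check for roots in ℤ_2: P(0) = 0 → root; P(1) = 0 → root.
P(0) = 0, so (t) divides P(t); P is reducible.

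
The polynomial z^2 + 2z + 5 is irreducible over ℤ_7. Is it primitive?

Write f(z) = z^2 + 2z + 5.
|GF(7^2)^×| = 7^2 − 1 = 48. Prime factorization: 48 = 2^4·3.
f is primitive ⇔ z has order 48 in GF(7)[z]/(f), i.e. z^(48/q) ≠ 1 for each prime q | 48.
z^(24) mod f = 6.
z^(16) mod f = 4.
None equal 1, so z has full order 48; f is primitive.

Yes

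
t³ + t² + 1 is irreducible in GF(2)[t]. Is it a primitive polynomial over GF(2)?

Write f(t) = t³ + t² + 1.
|GF(2^3)^×| = 2^3 − 1 = 7. Prime factorization: 7 = 7.
f is primitive ⇔ t has order 7 in GF(2)[t]/(f), i.e. t^(7/q) ≠ 1 for each prime q | 7.
t^(1) mod f = t.
None equal 1, so t has full order 7; f is primitive.

Yes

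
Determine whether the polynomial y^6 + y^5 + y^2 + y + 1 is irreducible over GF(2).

Write h(y) = y^6 + y^5 + y^2 + y + 1.
Check for roots in GF(2): h(0) = 1; h(1) = 1.
No roots, so no linear factors.
Monic irreducibles of degree 2 over GF(2): y^2 + y + 1.
None of them divide h (all give nonzero remainder).
Monic irreducibles of degree 3 over GF(2): y^3 + y + 1, y^3 + y^2 + 1.
None of them divide h (all give nonzero remainder).
No irreducible factor of degree ≤ 3 exists, so h is irreducible over GF(2).

Yes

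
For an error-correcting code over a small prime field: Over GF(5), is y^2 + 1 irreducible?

No

Write g(y) = y^2 + 1.
Check for roots in GF(5): g(0) = 1; g(1) = 2; g(2) = 0 → root; g(3) = 0 → root; g(4) = 2.
g(2) = 0, so (y − 2) divides g(y); g is reducible.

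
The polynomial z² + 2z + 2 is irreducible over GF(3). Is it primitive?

Yes

Write f(z) = z² + 2z + 2.
|GF(3^2)^×| = 3^2 − 1 = 8. Prime factorization: 8 = 2^3.
f is primitive ⇔ z has order 8 in GF(3)[z]/(f), i.e. z^(8/q) ≠ 1 for each prime q | 8.
z^(4) mod f = 2.
None equal 1, so z has full order 8; f is primitive.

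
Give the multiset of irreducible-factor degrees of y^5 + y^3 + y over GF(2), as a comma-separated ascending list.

1, 2, 2

Write g(y) = y^5 + y^3 + y.
Roots in GF(2): g(0) = 0 → root; g(1) = 1.
Linear factors from roots: (y).
Complete factorization: g(y) = (y)·(y^2 + y + 1)^2.
Factor degrees with multiplicity: 1 + 2 + 2 = 5.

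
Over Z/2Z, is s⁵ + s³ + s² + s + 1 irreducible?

Yes

Write P(s) = s⁵ + s³ + s² + s + 1.
Check for roots in Z/2Z: P(0) = 1; P(1) = 1.
No roots, so no linear factors.
Monic irreducibles of degree 2 over GF(2): s² + s + 1.
None of them divide P (all give nonzero remainder).
No irreducible factor of degree ≤ 2 exists, so P is irreducible over GF(2).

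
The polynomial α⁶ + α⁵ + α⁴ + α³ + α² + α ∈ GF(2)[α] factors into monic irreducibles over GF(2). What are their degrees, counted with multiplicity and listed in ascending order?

Write h(α) = α⁶ + α⁵ + α⁴ + α³ + α² + α.
Roots in GF(2): h(0) = 0 → root; h(1) = 0 → root.
Linear factors from roots: (α), (α + 1).
Complete factorization: h(α) = (α)·(α + 1)·(α² + α + 1)^2.
Factor degrees with multiplicity: 1 + 1 + 2 + 2 = 6.

1, 1, 2, 2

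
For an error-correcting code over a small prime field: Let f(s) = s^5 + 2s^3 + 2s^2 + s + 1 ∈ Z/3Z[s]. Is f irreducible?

Check for roots in Z/3Z: f(0) = 1; f(1) = 1; f(2) = 2.
No roots, so no linear factors.
Monic irreducibles of degree 2 over GF(3): s^2 + 1, s^2 + s + 2, s^2 + 2s + 2.
None of them divide f (all give nonzero remainder).
No irreducible factor of degree ≤ 2 exists, so f is irreducible over GF(3).

Yes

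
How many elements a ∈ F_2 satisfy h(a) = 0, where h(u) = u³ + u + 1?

Evaluate at each of the 2 elements of F_2:
h(0) = 1; h(1) = 1.
No element is a root.

0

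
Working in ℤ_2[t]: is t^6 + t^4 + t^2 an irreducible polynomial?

Write g(t) = t^6 + t^4 + t^2.
Check for roots in ℤ_2: g(0) = 0 → root; g(1) = 1.
g(0) = 0, so (t) divides g(t); g is reducible.

No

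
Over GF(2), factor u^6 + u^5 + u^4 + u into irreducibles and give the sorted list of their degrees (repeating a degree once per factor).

Write f(u) = u^6 + u^5 + u^4 + u.
Roots in GF(2): f(0) = 0 → root; f(1) = 0 → root.
Linear factors from roots: (u), (u + 1).
Complete factorization: f(u) = (u)·(u + 1)^2·(u^3 + u^2 + 1).
Factor degrees with multiplicity: 1 + 1 + 1 + 3 = 6.

1, 1, 1, 3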